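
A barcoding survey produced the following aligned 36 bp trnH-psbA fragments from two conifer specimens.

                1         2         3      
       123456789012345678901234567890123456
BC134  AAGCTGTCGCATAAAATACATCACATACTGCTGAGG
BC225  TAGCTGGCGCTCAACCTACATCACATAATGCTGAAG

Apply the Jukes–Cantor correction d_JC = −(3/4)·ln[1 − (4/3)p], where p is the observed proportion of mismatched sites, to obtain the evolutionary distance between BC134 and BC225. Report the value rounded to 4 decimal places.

0.2635

Mismatches occur at site 1 (A/T), site 7 (T/G), site 11 (A/T), site 12 (T/C), site 15 (A/C), site 16 (A/C), site 28 (C/A), site 35 (G/A).
p = 8/36 = 0.222222.
d = −0.75 · ln(1 − (4/3)·0.222222) = −0.75 · ln(0.703704) = −0.75 · (-0.351397) = 0.2635.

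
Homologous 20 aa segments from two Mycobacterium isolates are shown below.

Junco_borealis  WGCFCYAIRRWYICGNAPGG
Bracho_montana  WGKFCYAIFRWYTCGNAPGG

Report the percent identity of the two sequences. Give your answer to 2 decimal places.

85.00%

The sequences differ at positions 3 (C/K), 9 (R/F), 13 (I/T).
17 of the 20 sites match, so the percent identity is 17/20 × 100 = 85.00%.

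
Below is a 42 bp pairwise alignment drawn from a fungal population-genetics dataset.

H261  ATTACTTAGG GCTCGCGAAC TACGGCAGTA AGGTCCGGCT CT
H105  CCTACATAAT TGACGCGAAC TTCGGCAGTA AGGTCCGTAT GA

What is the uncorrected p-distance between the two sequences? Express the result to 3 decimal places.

Mismatches occur at site 1 (A→C), site 2 (T→C), site 6 (T→A), site 9 (G→A), site 10 (G→T), site 11 (G→T), site 12 (C→G), site 13 (T→A), site 22 (A→T), site 38 (G→T), site 39 (C→A), site 41 (C→G), site 42 (T→A).
There are 13 differences over 42 sites, so p = 13/42 = 0.310.

0.310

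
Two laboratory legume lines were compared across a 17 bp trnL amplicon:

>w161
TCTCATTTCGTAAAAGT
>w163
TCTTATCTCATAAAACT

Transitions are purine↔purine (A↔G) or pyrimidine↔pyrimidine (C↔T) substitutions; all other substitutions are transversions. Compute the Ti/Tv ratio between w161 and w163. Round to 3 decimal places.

The sequences differ at positions 4 (C/T, transition), 7 (T/C, transition), 10 (G/A, transition), 16 (G/C, transversion).
Of the 4 differences, 3 transitions and 1 transversion, so Ti/Tv = 3/1 = 3.000.

3.000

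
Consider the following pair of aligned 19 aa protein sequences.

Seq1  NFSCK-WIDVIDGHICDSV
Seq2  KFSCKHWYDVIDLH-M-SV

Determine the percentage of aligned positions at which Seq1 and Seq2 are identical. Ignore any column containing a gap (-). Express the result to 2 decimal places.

75.00%

Excluding the 3 gap columns leaves 16 comparable sites.
Mismatches occur at site 1 (N→K), site 8 (I→Y), site 13 (G→L), site 16 (C→M).
12 of the 16 comparable sites match, so the percent identity is 12/16 × 100 = 75.00%.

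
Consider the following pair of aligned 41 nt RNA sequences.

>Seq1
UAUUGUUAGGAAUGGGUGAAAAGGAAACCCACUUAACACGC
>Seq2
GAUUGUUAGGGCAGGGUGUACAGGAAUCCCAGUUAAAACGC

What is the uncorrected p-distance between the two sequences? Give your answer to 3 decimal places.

0.220

Mismatches occur at site 1 (U→G), site 11 (A→G), site 12 (A→C), site 13 (U→A), site 19 (A→U), site 21 (A→C), site 27 (A→U), site 32 (C→G), site 37 (C→A).
There are 9 differences over 41 sites, so p = 9/41 = 0.220.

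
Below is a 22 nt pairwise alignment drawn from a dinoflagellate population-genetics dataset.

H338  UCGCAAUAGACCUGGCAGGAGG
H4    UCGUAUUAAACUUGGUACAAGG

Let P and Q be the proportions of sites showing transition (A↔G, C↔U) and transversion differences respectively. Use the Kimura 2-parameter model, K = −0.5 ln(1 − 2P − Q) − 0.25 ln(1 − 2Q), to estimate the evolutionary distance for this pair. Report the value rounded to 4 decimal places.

Mismatches occur at site 4 (C↔U, transition), site 6 (A↔U, transversion), site 9 (G↔A, transition), site 12 (C↔U, transition), site 16 (C↔U, transition), site 18 (G↔C, transversion), site 19 (G↔A, transition).
Of the 7 differences, 5 transitions and 2 transversions over 22 sites: P = 5/22 = 0.227273, Q = 2/22 = 0.090909.
d = −0.5·ln(0.454545) − 0.25·ln(0.818182) = −0.5·(-0.788458) − 0.25·(-0.200670) = 0.4444.

0.4444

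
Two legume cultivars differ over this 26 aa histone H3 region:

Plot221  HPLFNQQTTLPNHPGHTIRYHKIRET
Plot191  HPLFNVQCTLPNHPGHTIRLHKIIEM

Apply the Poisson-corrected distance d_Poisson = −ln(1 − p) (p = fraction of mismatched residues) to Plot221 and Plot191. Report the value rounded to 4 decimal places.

The sequences differ at positions 6 (Q/V), 8 (T/C), 20 (Y/L), 24 (R/I), 26 (T/M).
p = 5/26 = 0.192308.
d = −ln(1 − 0.192308) = −ln(0.807692) = 0.2136.

0.2136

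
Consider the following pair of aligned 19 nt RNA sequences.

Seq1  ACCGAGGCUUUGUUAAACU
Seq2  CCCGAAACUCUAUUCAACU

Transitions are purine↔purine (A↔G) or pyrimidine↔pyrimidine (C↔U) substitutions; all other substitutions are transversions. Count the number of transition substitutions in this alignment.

The sequences differ at positions 1 (A/C, transversion), 6 (G/A, transition), 7 (G/A, transition), 10 (U/C, transition), 12 (G/A, transition), 15 (A/C, transversion).
Of the 6 differences, 4 transitions and 2 transversions, so the answer is 4.

4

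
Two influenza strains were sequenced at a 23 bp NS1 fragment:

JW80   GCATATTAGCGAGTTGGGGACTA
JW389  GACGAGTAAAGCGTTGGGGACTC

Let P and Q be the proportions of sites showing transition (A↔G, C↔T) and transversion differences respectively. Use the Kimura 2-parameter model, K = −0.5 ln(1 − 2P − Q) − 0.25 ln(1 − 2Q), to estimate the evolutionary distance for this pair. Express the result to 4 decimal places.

0.4828

Mismatches occur at site 2 (C/A, transversion), site 3 (A/C, transversion), site 4 (T/G, transversion), site 6 (T/G, transversion), site 9 (G/A, transition), site 10 (C/A, transversion), site 12 (A/C, transversion), site 23 (A/C, transversion).
Of the 8 differences, 1 transition and 7 transversions over 23 sites: P = 1/23 = 0.043478, Q = 7/23 = 0.304348.
d = −0.5·ln(0.608696) − 0.25·ln(0.391304) = −0.5·(-0.496436) − 0.25·(-0.938271) = 0.4828.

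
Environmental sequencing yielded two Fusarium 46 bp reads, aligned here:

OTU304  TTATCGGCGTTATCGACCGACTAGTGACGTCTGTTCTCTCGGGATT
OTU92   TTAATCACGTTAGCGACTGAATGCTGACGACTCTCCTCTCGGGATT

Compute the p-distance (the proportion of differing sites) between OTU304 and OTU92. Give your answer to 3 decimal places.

0.261

Differing sites — 4:T/A; 5:C/T; 6:G/C; 7:G/A; 13:T/G; 18:C/T; 21:C/A; 23:A/G; 24:G/C; 30:T/A; 33:G/C; 35:T/C.
There are 12 differences over 46 sites, so p = 12/46 = 0.261.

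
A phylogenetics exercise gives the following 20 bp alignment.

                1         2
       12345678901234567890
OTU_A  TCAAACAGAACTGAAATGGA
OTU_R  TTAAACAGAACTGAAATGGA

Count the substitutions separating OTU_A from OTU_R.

1

A single mismatch occurs at site 2 (C→T).
That gives 1 mismatch out of 20 aligned sites, so the Hamming distance is 1.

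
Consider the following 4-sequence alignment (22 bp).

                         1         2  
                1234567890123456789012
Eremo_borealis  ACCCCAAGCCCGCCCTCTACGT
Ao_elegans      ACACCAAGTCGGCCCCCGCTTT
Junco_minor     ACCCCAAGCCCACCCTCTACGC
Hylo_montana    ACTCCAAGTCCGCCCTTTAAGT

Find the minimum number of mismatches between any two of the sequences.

2

Pairwise Hamming distances:
  Eremo_borealis vs Ao_elegans: 8
  Eremo_borealis vs Junco_minor: 2
  Eremo_borealis vs Hylo_montana: 4
  Ao_elegans vs Junco_minor: 10
  Ao_elegans vs Hylo_montana: 8
  Junco_minor vs Hylo_montana: 6
The smallest is 2, between Eremo_borealis and Junco_minor.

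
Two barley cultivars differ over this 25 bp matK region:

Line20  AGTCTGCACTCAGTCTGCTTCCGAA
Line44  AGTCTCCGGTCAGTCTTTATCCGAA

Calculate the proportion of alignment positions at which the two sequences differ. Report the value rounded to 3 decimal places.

The sequences differ at positions 6 (G/C), 8 (A/G), 9 (C/G), 17 (G/T), 18 (C/T), 19 (T/A).
There are 6 differences over 25 sites, so p = 6/25 = 0.240.

0.240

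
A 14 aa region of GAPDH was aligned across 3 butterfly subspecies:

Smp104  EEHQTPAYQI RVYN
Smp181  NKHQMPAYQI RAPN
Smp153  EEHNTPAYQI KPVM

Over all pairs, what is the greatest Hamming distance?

8

Pairwise Hamming distances:
  Smp104 vs Smp181: 5
  Smp104 vs Smp153: 5
  Smp181 vs Smp153: 8
The largest is 8, between Smp181 and Smp153.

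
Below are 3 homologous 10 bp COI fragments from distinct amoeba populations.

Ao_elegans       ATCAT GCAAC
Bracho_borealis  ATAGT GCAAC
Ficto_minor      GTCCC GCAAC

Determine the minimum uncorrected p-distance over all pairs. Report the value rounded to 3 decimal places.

0.200

Pairwise Hamming distances:
  Ao_elegans vs Bracho_borealis: 2
  Ao_elegans vs Ficto_minor: 3
  Bracho_borealis vs Ficto_minor: 4
The smallest is 2 mismatches, between Ao_elegans and Bracho_borealis; p = 2/10 = 0.200.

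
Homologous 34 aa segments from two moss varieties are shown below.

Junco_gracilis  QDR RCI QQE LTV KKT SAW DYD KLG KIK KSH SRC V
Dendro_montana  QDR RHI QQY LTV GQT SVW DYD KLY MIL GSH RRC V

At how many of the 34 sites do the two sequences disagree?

10

Differing sites — 5:C/H; 9:E/Y; 13:K/G; 14:K/Q; 17:A/V; 24:G/Y; 25:K/M; 27:K/L; 28:K/G; 31:S/R.
That gives 10 mismatches out of 34 aligned sites, so the Hamming distance is 10.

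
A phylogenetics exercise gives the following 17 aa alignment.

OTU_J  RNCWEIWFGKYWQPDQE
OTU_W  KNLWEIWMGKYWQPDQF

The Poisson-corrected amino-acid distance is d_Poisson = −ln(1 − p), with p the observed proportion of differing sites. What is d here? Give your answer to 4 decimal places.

0.2683

Differing sites — 1:R/K; 3:C/L; 8:F/M; 17:E/F.
p = 4/17 = 0.235294.
d = −ln(1 − 0.235294) = −ln(0.764706) = 0.2683.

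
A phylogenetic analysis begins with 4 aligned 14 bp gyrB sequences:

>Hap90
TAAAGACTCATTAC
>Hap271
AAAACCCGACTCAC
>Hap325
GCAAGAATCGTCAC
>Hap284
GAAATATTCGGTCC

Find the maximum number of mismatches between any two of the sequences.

Pairwise Hamming distances:
  Hap90 vs Hap271: 7
  Hap90 vs Hap325: 5
  Hap90 vs Hap284: 6
  Hap271 vs Hap325: 8
  Hap271 vs Hap284: 10
  Hap325 vs Hap284: 6
The largest is 10, between Hap271 and Hap284.

10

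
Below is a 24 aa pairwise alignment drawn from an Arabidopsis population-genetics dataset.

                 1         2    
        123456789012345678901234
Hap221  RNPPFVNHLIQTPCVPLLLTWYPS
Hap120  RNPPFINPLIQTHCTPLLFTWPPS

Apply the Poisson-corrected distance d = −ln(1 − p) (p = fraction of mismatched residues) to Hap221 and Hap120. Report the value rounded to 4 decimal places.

0.2877

Differing sites — 6:V/I; 8:H/P; 13:P/H; 15:V/T; 19:L/F; 22:Y/P.
p = 6/24 = 0.250000.
d = −ln(1 − 0.250000) = −ln(0.750000) = 0.2877.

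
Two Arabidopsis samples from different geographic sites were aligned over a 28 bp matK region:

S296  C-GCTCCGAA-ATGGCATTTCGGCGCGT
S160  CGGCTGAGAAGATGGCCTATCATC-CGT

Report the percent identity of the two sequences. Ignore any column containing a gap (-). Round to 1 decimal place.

76.0%

Excluding the 3 gap columns leaves 25 comparable sites.
Differing sites — 6:C/G; 7:C/A; 17:A/C; 19:T/A; 22:G/A; 23:G/T.
19 of the 25 comparable sites match, so the percent identity is 19/25 × 100 = 76.0%.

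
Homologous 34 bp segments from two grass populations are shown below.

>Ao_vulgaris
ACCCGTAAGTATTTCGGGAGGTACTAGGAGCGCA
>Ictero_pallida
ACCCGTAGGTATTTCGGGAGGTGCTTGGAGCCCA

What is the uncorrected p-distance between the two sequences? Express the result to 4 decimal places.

Mismatches occur at site 8 (A→G), site 23 (A→G), site 26 (A→T), site 32 (G→C).
There are 4 differences over 34 sites, so p = 4/34 = 0.1176.

0.1176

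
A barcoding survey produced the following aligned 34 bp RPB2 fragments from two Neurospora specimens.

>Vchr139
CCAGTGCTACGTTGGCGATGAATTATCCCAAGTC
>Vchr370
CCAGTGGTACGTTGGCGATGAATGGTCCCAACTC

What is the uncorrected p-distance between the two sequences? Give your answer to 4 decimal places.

0.1176

The sequences differ at positions 7 (C/G), 24 (T/G), 25 (A/G), 32 (G/C).
There are 4 differences over 34 sites, so p = 4/34 = 0.1176.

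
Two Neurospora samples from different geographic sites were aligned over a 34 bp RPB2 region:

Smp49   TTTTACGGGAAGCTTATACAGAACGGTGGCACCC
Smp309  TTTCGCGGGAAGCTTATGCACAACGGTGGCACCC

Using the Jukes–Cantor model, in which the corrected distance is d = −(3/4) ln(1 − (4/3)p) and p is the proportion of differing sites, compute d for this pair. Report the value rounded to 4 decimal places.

Mismatches occur at site 4 (T/C), site 5 (A/G), site 18 (A/G), site 21 (G/C).
p = 4/34 = 0.117647.
d = −0.75 · ln(1 − (4/3)·0.117647) = −0.75 · ln(0.843137) = −0.75 · (-0.170626) = 0.1280.

0.1280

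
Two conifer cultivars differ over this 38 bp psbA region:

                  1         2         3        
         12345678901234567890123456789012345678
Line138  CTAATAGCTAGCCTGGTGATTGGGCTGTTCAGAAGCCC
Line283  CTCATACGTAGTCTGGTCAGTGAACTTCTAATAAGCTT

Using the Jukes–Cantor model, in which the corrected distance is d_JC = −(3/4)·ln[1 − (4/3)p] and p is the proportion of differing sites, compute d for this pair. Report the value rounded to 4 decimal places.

0.5068

The sequences differ at positions 3 (A/C), 7 (G/C), 8 (C/G), 12 (C/T), 18 (G/C), 20 (T/G), 23 (G/A), 24 (G/A), 27 (G/T), 28 (T/C), 30 (C/A), 32 (G/T), 37 (C/T), 38 (C/T).
p = 14/38 = 0.368421.
d = −0.75 · ln(1 − (4/3)·0.368421) = −0.75 · ln(0.508772) = −0.75 · (-0.675755) = 0.5068.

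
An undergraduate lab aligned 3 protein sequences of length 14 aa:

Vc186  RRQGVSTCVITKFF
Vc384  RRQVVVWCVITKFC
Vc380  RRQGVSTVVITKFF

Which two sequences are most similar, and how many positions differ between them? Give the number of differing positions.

1

Pairwise Hamming distances:
  Vc186 vs Vc384: 4
  Vc186 vs Vc380: 1
  Vc384 vs Vc380: 5
The smallest is 1, between Vc186 and Vc380.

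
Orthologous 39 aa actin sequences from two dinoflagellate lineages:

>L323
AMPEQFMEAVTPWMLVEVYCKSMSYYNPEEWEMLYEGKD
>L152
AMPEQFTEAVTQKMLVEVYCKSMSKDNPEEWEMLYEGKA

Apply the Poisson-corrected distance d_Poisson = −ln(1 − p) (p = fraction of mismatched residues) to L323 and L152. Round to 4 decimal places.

Differing sites — 7:M/T; 12:P/Q; 13:W/K; 25:Y/K; 26:Y/D; 39:D/A.
p = 6/39 = 0.153846.
d = −ln(1 − 0.153846) = −ln(0.846154) = 0.1671.

0.1671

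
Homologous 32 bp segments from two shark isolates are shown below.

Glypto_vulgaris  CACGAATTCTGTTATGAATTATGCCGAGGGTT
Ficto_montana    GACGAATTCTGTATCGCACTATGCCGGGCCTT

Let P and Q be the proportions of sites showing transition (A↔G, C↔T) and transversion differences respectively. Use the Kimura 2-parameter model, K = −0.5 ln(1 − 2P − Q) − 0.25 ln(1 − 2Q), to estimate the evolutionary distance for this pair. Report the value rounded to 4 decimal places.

Mismatches occur at site 1 (C↔G, transversion), site 13 (T↔A, transversion), site 14 (A↔T, transversion), site 15 (T↔C, transition), site 17 (A↔C, transversion), site 19 (T↔C, transition), site 27 (A↔G, transition), site 29 (G↔C, transversion), site 30 (G↔C, transversion).
Of the 9 differences, 3 transitions and 6 transversions over 32 sites: P = 3/32 = 0.093750, Q = 6/32 = 0.187500.
d = −0.5·ln(0.625000) − 0.25·ln(0.625000) = −0.5·(-0.470004) − 0.25·(-0.470004) = 0.3525.

0.3525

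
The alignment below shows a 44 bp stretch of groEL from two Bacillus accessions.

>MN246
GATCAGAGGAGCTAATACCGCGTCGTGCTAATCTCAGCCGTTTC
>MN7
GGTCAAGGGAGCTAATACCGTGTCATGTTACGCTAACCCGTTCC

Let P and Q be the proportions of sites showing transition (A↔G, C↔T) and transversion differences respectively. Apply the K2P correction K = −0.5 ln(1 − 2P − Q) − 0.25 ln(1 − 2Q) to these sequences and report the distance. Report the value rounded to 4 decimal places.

Mismatches occur at site 2 (A/G, transition), site 6 (G/A, transition), site 7 (A/G, transition), site 21 (C/T, transition), site 25 (G/A, transition), site 28 (C/T, transition), site 31 (A/C, transversion), site 32 (T/G, transversion), site 35 (C/A, transversion), site 37 (G/C, transversion), site 43 (T/C, transition).
Of the 11 differences, 7 transitions and 4 transversions over 44 sites: P = 7/44 = 0.159091, Q = 4/44 = 0.090909.
d = −0.5·ln(0.590909) − 0.25·ln(0.818182) = −0.5·(-0.526093) − 0.25·(-0.200670) = 0.3132.

0.3132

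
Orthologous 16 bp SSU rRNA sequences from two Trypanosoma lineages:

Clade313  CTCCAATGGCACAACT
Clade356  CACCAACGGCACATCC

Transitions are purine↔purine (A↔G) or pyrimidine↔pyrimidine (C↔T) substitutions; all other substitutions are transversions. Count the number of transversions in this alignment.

2

The sequences differ at positions 2 (T/A, transversion), 7 (T/C, transition), 14 (A/T, transversion), 16 (T/C, transition).
Of the 4 differences, 2 transitions and 2 transversions, so the answer is 2.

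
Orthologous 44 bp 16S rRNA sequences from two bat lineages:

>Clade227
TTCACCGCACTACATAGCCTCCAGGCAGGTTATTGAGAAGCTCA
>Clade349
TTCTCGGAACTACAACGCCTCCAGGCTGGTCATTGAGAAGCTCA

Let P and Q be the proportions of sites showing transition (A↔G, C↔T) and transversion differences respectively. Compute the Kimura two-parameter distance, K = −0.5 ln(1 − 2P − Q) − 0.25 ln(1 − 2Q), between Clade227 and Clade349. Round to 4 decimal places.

The sequences differ at positions 4 (A/T, transversion), 6 (C/G, transversion), 8 (C/A, transversion), 15 (T/A, transversion), 16 (A/C, transversion), 27 (A/T, transversion), 31 (T/C, transition).
Of the 7 differences, 1 transition and 6 transversions over 44 sites: P = 1/44 = 0.022727, Q = 6/44 = 0.136364.
d = −0.5·ln(0.818182) − 0.25·ln(0.727272) = −0.5·(-0.200670) − 0.25·(-0.318455) = 0.1799.

0.1799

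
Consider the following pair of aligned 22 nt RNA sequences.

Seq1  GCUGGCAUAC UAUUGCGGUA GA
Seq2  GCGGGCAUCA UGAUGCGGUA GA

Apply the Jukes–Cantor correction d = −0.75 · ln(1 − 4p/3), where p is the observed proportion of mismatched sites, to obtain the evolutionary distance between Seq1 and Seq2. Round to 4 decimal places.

0.2708

The sequences differ at positions 3 (U/G), 9 (A/C), 10 (C/A), 12 (A/G), 13 (U/A).
p = 5/22 = 0.227273.
d = −0.75 · ln(1 − (4/3)·0.227273) = −0.75 · ln(0.696969) = −0.75 · (-0.361014) = 0.2708.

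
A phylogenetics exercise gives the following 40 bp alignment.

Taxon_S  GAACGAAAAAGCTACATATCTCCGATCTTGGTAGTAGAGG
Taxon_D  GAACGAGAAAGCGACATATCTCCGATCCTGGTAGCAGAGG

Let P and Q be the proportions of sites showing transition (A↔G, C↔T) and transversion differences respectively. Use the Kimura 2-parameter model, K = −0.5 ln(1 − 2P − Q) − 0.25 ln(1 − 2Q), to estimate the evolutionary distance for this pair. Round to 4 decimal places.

0.1090

Mismatches occur at site 7 (A↔G, transition), site 13 (T↔G, transversion), site 28 (T↔C, transition), site 35 (T↔C, transition).
Of the 4 differences, 3 transitions and 1 transversion over 40 sites: P = 3/40 = 0.075000, Q = 1/40 = 0.025000.
d = −0.5·ln(0.825000) − 0.25·ln(0.950000) = −0.5·(-0.192372) − 0.25·(-0.051293) = 0.1090.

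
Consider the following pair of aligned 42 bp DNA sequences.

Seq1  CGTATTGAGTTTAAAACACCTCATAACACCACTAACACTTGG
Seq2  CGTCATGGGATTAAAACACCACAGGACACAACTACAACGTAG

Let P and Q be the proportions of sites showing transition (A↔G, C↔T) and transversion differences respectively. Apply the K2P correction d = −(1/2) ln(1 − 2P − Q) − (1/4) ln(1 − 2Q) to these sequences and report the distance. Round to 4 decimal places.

0.3608

The sequences differ at positions 4 (A/C, transversion), 5 (T/A, transversion), 8 (A/G, transition), 10 (T/A, transversion), 21 (T/A, transversion), 24 (T/G, transversion), 25 (A/G, transition), 30 (C/A, transversion), 35 (A/C, transversion), 36 (C/A, transversion), 39 (T/G, transversion), 41 (G/A, transition).
Of the 12 differences, 3 transitions and 9 transversions over 42 sites: P = 3/42 = 0.071429, Q = 9/42 = 0.214286.
d = −0.5·ln(0.642856) − 0.25·ln(0.571428) = −0.5·(-0.441835) − 0.25·(-0.559617) = 0.3608.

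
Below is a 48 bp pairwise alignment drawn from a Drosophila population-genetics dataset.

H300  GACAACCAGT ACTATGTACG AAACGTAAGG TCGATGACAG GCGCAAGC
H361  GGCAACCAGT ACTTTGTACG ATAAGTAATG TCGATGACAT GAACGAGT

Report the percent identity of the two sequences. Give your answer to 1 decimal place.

79.2%

Mismatches occur at site 2 (A→G), site 14 (A→T), site 22 (A→T), site 24 (C→A), site 29 (G→T), site 40 (G→T), site 42 (C→A), site 43 (G→A), site 45 (A→G), site 48 (C→T).
38 of the 48 sites match, so the percent identity is 38/48 × 100 = 79.2%.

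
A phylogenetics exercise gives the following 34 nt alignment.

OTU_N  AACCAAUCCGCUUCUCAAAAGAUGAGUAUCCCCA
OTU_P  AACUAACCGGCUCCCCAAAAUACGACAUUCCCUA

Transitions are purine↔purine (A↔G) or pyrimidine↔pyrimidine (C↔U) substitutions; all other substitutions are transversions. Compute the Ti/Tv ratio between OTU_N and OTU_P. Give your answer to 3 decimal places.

1.200

The sequences differ at positions 4 (C/U, transition), 7 (U/C, transition), 9 (C/G, transversion), 13 (U/C, transition), 15 (U/C, transition), 21 (G/U, transversion), 23 (U/C, transition), 26 (G/C, transversion), 27 (U/A, transversion), 28 (A/U, transversion), 33 (C/U, transition).
Of the 11 differences, 6 transitions and 5 transversions, so Ti/Tv = 6/5 = 1.200.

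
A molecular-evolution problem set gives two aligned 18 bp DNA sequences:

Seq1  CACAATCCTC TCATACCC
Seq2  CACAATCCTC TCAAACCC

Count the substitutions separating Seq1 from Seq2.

The sequences differ at position 14 (T/A).
That gives 1 mismatch out of 18 aligned sites, so the Hamming distance is 1.

1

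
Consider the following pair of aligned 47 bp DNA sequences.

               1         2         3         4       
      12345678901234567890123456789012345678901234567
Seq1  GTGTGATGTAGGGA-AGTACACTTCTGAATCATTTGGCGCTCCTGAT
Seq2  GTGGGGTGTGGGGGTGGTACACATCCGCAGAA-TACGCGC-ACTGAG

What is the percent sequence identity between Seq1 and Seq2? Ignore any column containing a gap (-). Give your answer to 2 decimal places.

Excluding the 3 gap columns leaves 44 comparable sites.
Differing sites — 4:T/G; 6:A/G; 10:A/G; 14:A/G; 16:A/G; 23:T/A; 26:T/C; 28:A/C; 30:T/G; 31:C/A; 35:T/A; 36:G/C; 42:C/A; 47:T/G.
30 of the 44 comparable sites match, so the percent identity is 30/44 × 100 = 68.18%.

68.18%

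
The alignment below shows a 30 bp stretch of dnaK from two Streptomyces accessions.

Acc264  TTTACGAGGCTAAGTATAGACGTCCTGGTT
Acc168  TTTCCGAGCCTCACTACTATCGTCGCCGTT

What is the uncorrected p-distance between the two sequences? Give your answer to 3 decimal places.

0.367

Differing sites — 4:A/C; 9:G/C; 12:A/C; 14:G/C; 17:T/C; 18:A/T; 19:G/A; 20:A/T; 25:C/G; 26:T/C; 27:G/C.
There are 11 differences over 30 sites, so p = 11/30 = 0.367.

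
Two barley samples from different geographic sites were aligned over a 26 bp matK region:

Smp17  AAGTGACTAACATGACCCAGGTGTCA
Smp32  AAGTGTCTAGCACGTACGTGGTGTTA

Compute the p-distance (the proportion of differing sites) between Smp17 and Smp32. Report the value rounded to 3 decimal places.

0.308

Mismatches occur at site 6 (A→T), site 10 (A→G), site 13 (T→C), site 15 (A→T), site 16 (C→A), site 18 (C→G), site 19 (A→T), site 25 (C→T).
There are 8 differences over 26 sites, so p = 8/26 = 0.308.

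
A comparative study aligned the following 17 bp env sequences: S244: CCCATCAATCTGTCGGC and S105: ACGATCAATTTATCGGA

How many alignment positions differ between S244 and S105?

Differing sites — 1:C/A; 3:C/G; 10:C/T; 12:G/A; 17:C/A.
That gives 5 mismatches out of 17 aligned sites, so the Hamming distance is 5.

5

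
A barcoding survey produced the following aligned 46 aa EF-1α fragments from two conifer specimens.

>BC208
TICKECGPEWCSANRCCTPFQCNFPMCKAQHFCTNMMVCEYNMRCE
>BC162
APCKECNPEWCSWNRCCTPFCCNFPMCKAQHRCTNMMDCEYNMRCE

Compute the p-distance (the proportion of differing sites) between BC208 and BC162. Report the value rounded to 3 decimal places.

0.152

Mismatches occur at site 1 (T→A), site 2 (I→P), site 7 (G→N), site 13 (A→W), site 21 (Q→C), site 32 (F→R), site 38 (V→D).
There are 7 differences over 46 sites, so p = 7/46 = 0.152.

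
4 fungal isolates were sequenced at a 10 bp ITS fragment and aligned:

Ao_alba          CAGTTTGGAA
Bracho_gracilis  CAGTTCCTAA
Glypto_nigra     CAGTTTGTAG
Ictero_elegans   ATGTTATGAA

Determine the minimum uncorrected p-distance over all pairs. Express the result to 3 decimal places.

0.200

Pairwise Hamming distances:
  Ao_alba vs Bracho_gracilis: 3
  Ao_alba vs Glypto_nigra: 2
  Ao_alba vs Ictero_elegans: 4
  Bracho_gracilis vs Glypto_nigra: 3
  Bracho_gracilis vs Ictero_elegans: 5
  Glypto_nigra vs Ictero_elegans: 6
The smallest is 2 mismatches, between Ao_alba and Glypto_nigra; p = 2/10 = 0.200.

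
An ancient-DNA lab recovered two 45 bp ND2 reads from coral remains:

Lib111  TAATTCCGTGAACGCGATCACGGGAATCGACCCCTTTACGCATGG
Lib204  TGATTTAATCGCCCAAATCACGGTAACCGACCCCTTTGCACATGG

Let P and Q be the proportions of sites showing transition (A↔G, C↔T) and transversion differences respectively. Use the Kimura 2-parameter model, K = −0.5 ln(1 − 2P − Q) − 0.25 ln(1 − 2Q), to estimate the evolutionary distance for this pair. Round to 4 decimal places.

Differing sites — 2:A/G (Ti); 6:C/T (Ti); 7:C/A (Tv); 8:G/A (Ti); 10:G/C (Tv); 11:A/G (Ti); 12:A/C (Tv); 14:G/C (Tv); 15:C/A (Tv); 16:G/A (Ti); 24:G/T (Tv); 27:T/C (Ti); 38:A/G (Ti); 40:G/A (Ti).
Of the 14 differences, 8 transitions and 6 transversions over 45 sites: P = 8/45 = 0.177778, Q = 6/45 = 0.133333.
d = −0.5·ln(0.511111) − 0.25·ln(0.733334) = −0.5·(-0.671168) − 0.25·(-0.310154) = 0.4131.

0.4131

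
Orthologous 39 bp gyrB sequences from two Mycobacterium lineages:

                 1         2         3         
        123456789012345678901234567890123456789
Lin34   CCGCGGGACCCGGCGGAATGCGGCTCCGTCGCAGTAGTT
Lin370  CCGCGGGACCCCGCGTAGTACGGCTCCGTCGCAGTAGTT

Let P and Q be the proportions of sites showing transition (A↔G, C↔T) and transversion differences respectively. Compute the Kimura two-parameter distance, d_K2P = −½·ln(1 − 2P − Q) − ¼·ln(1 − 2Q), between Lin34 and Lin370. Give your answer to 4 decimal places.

0.1106

Differing sites — 12:G/C (Tv); 16:G/T (Tv); 18:A/G (Ti); 20:G/A (Ti).
Of the 4 differences, 2 transitions and 2 transversions over 39 sites: P = 2/39 = 0.051282, Q = 2/39 = 0.051282.
d = −0.5·ln(0.846154) − 0.25·ln(0.897436) = −0.5·(-0.167054) − 0.25·(-0.108213) = 0.1106.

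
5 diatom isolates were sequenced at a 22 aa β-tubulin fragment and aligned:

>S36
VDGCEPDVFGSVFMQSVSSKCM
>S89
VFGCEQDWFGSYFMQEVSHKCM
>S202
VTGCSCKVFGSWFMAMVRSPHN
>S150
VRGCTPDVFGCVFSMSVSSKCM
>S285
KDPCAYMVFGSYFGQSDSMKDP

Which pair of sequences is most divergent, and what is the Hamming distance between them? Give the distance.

16

Pairwise Hamming distances:
  S36 vs S89: 6
  S36 vs S202: 11
  S36 vs S150: 5
  S36 vs S285: 11
  S89 vs S202: 13
  S89 vs S150: 10
  S89 vs S285: 13
  S202 vs S150: 13
  S202 vs S285: 16
  S150 vs S285: 14
The largest is 16, between S202 and S285.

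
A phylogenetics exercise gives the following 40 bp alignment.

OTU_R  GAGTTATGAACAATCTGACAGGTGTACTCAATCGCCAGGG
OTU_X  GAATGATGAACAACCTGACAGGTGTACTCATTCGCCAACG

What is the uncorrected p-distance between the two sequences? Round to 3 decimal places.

The sequences differ at positions 3 (G/A), 5 (T/G), 14 (T/C), 31 (A/T), 38 (G/A), 39 (G/C).
There are 6 differences over 40 sites, so p = 6/40 = 0.150.

0.150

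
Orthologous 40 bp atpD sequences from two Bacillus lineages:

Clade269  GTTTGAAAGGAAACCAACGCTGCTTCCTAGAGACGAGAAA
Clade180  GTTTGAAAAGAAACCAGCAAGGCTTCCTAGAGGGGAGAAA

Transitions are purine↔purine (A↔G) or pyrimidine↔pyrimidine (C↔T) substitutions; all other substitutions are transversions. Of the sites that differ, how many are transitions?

4

Differing sites — 9:G/A (Ti); 17:A/G (Ti); 19:G/A (Ti); 20:C/A (Tv); 21:T/G (Tv); 33:A/G (Ti); 34:C/G (Tv).
Of the 7 differences, 4 transitions and 3 transversions, so the answer is 4.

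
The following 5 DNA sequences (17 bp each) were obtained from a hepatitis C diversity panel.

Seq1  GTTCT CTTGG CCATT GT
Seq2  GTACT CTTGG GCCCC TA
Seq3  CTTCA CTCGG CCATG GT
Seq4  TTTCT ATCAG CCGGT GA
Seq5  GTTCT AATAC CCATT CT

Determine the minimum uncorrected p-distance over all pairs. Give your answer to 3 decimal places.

0.235

Pairwise Hamming distances:
  Seq1 vs Seq2: 7
  Seq1 vs Seq3: 4
  Seq1 vs Seq4: 7
  Seq1 vs Seq5: 5
  Seq2 vs Seq3: 10
  Seq2 vs Seq4: 10
  Seq2 vs Seq5: 11
  Seq3 vs Seq4: 8
  Seq3 vs Seq5: 9
  Seq4 vs Seq5: 8
The smallest is 4 mismatches, between Seq1 and Seq3; p = 4/17 = 0.235.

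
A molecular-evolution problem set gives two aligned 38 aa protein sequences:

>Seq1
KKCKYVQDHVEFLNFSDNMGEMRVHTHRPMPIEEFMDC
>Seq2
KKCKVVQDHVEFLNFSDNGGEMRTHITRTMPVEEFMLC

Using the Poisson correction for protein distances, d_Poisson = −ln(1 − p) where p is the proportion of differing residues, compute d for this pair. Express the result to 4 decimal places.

The sequences differ at positions 5 (Y/V), 19 (M/G), 24 (V/T), 26 (T/I), 27 (H/T), 29 (P/T), 32 (I/V), 37 (D/L).
p = 8/38 = 0.210526.
d = −ln(1 − 0.210526) = −ln(0.789474) = 0.2364.

0.2364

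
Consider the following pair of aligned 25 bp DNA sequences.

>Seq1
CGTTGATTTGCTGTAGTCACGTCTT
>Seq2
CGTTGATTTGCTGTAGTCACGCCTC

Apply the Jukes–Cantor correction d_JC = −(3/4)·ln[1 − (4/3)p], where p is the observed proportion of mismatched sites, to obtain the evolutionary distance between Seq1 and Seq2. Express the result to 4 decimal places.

0.0846

Differing sites — 22:T/C; 25:T/C.
p = 2/25 = 0.080000.
d = −0.75 · ln(1 − (4/3)·0.080000) = −0.75 · ln(0.893333) = −0.75 · (-0.112796) = 0.0846.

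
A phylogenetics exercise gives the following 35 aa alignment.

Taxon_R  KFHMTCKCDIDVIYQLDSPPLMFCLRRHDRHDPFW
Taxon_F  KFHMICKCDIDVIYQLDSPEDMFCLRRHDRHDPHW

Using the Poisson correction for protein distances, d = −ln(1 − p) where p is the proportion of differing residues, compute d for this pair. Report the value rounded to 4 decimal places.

Differing sites — 5:T/I; 20:P/E; 21:L/D; 34:F/H.
p = 4/35 = 0.114286.
d = −ln(1 − 0.114286) = −ln(0.885714) = 0.1214.

0.1214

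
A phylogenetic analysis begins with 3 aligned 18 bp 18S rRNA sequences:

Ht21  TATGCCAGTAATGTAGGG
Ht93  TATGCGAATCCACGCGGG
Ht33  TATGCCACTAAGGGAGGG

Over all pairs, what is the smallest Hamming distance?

Pairwise Hamming distances:
  Ht21 vs Ht93: 8
  Ht21 vs Ht33: 3
  Ht93 vs Ht33: 7
The smallest is 3, between Ht21 and Ht33.

3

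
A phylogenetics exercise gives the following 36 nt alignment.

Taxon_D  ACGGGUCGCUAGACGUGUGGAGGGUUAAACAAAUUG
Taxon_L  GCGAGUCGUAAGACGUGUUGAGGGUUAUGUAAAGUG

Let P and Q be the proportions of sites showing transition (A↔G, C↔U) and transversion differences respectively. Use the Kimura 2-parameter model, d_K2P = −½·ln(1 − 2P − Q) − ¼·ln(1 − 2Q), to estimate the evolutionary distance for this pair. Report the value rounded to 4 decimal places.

0.3091

Mismatches occur at site 1 (A↔G, transition), site 4 (G↔A, transition), site 9 (C↔U, transition), site 10 (U↔A, transversion), site 19 (G↔U, transversion), site 28 (A↔U, transversion), site 29 (A↔G, transition), site 30 (C↔U, transition), site 34 (U↔G, transversion).
Of the 9 differences, 5 transitions and 4 transversions over 36 sites: P = 5/36 = 0.138889, Q = 4/36 = 0.111111.
d = −0.5·ln(0.611111) − 0.25·ln(0.777778) = −0.5·(-0.492477) − 0.25·(-0.251314) = 0.3091.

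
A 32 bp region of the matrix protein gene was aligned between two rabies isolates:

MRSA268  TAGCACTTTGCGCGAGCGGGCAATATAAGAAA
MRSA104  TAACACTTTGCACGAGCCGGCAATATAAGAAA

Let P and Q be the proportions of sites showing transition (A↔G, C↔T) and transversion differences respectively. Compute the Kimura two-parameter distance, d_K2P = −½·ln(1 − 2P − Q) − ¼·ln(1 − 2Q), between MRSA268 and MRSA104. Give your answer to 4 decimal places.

Mismatches occur at site 3 (G/A, transition), site 12 (G/A, transition), site 18 (G/C, transversion).
Of the 3 differences, 2 transitions and 1 transversion over 32 sites: P = 2/32 = 0.062500, Q = 1/32 = 0.031250.
d = −0.5·ln(0.843750) − 0.25·ln(0.937500) = −0.5·(-0.169899) − 0.25·(-0.064539) = 0.1011.

0.1011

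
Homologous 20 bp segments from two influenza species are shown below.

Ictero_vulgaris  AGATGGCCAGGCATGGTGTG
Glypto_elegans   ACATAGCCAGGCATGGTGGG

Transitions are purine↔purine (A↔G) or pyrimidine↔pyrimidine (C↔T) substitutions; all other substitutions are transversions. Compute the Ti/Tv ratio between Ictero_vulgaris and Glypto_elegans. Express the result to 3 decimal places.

The sequences differ at positions 2 (G/C, transversion), 5 (G/A, transition), 19 (T/G, transversion).
Of the 3 differences, 1 transition and 2 transversions, so Ti/Tv = 1/2 = 0.500.

0.500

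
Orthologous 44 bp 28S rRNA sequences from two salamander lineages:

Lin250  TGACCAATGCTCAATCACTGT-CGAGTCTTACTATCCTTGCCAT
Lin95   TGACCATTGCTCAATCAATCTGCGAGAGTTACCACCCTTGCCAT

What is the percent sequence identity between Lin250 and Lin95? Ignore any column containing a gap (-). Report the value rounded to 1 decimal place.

83.7%

Excluding the 1 gap column leaves 43 comparable sites.
Mismatches occur at site 7 (A↔T), site 18 (C↔A), site 20 (G↔C), site 27 (T↔A), site 28 (C↔G), site 33 (T↔C), site 35 (T↔C).
36 of the 43 comparable sites match, so the percent identity is 36/43 × 100 = 83.7%.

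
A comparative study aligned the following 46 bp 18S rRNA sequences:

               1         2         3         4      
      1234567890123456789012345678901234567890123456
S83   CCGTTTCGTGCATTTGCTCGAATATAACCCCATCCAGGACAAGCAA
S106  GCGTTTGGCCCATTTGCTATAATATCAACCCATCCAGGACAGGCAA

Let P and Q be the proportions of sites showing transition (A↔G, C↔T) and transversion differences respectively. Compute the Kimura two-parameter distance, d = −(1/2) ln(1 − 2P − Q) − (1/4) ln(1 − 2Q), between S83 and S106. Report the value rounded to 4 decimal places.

Differing sites — 1:C/G (Tv); 7:C/G (Tv); 9:T/C (Ti); 10:G/C (Tv); 19:C/A (Tv); 20:G/T (Tv); 26:A/C (Tv); 28:C/A (Tv); 42:A/G (Ti).
Of the 9 differences, 2 transitions and 7 transversions over 46 sites: P = 2/46 = 0.043478, Q = 7/46 = 0.152174.
d = −0.5·ln(0.760870) − 0.25·ln(0.695652) = −0.5·(-0.273293) − 0.25·(-0.362906) = 0.2274.

0.2274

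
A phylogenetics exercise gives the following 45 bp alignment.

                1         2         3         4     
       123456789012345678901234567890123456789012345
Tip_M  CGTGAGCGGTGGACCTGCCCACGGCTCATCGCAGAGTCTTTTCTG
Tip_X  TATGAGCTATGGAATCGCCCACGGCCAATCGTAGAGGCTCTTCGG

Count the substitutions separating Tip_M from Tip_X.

Mismatches occur at site 1 (C→T), site 2 (G→A), site 8 (G→T), site 9 (G→A), site 14 (C→A), site 15 (C→T), site 16 (T→C), site 26 (T→C), site 27 (C→A), site 32 (C→T), site 37 (T→G), site 40 (T→C), site 44 (T→G).
That gives 13 mismatches out of 45 aligned sites, so the Hamming distance is 13.

13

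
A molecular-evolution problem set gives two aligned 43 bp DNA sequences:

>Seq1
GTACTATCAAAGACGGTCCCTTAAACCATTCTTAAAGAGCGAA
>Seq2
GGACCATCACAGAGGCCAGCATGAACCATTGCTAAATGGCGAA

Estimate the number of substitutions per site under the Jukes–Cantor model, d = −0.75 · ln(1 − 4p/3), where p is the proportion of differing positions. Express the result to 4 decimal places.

0.4270

Differing sites — 2:T/G; 5:T/C; 10:A/C; 14:C/G; 16:G/C; 17:T/C; 18:C/A; 19:C/G; 21:T/A; 23:A/G; 31:C/G; 32:T/C; 37:G/T; 38:A/G.
p = 14/43 = 0.325581.
d = −0.75 · ln(1 − (4/3)·0.325581) = −0.75 · ln(0.565892) = −0.75 · (-0.569352) = 0.4270.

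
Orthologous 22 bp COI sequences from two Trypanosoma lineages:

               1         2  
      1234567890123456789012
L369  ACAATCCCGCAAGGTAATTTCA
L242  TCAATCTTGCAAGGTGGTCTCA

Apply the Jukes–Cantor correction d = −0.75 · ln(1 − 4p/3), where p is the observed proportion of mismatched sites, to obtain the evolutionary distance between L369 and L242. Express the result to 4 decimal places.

0.3390

The sequences differ at positions 1 (A/T), 7 (C/T), 8 (C/T), 16 (A/G), 17 (A/G), 19 (T/C).
p = 6/22 = 0.272727.
d = −0.75 · ln(1 − (4/3)·0.272727) = −0.75 · ln(0.636364) = −0.75 · (-0.451985) = 0.3390.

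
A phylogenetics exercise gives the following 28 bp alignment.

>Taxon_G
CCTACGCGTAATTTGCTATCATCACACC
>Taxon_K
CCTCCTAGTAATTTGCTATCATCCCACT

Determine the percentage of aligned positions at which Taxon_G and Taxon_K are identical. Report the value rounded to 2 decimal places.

Differing sites — 4:A/C; 6:G/T; 7:C/A; 24:A/C; 28:C/T.
23 of the 28 sites match, so the percent identity is 23/28 × 100 = 82.14%.

82.14%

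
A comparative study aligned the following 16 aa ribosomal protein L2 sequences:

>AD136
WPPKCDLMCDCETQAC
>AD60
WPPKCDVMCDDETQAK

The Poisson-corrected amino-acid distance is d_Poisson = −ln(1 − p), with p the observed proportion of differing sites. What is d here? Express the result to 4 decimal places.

Differing sites — 7:L/V; 11:C/D; 16:C/K.
p = 3/16 = 0.187500.
d = −ln(1 − 0.187500) = −ln(0.812500) = 0.2076.

0.2076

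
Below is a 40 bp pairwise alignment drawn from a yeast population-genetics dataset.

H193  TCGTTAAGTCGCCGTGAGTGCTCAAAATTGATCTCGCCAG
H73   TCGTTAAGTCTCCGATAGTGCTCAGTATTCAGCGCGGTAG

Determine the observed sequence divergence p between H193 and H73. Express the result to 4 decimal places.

0.2500

Mismatches occur at site 11 (G↔T), site 15 (T↔A), site 16 (G↔T), site 25 (A↔G), site 26 (A↔T), site 30 (G↔C), site 32 (T↔G), site 34 (T↔G), site 37 (C↔G), site 38 (C↔T).
There are 10 differences over 40 sites, so p = 10/40 = 0.2500.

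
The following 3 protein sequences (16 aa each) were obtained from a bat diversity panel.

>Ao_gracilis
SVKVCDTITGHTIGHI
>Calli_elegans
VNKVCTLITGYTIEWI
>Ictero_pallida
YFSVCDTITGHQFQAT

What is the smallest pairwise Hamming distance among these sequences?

Pairwise Hamming distances:
  Ao_gracilis vs Calli_elegans: 7
  Ao_gracilis vs Ictero_pallida: 8
  Calli_elegans vs Ictero_pallida: 11
The smallest is 7, between Ao_gracilis and Calli_elegans.

7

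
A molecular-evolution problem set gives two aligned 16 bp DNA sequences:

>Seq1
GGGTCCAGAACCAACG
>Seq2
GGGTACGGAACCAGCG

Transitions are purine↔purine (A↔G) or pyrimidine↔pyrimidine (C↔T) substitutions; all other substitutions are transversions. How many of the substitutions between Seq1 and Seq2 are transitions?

2

The sequences differ at positions 5 (C/A, transversion), 7 (A/G, transition), 14 (A/G, transition).
Of the 3 differences, 2 transitions and 1 transversion, so the answer is 2.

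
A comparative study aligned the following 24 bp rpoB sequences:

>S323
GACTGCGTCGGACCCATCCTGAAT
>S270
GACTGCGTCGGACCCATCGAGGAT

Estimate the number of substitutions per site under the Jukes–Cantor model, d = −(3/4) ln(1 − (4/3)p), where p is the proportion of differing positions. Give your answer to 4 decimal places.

0.1367

Mismatches occur at site 19 (C↔G), site 20 (T↔A), site 22 (A↔G).
p = 3/24 = 0.125000.
d = −0.75 · ln(1 − (4/3)·0.125000) = −0.75 · ln(0.833333) = −0.75 · (-0.182322) = 0.1367.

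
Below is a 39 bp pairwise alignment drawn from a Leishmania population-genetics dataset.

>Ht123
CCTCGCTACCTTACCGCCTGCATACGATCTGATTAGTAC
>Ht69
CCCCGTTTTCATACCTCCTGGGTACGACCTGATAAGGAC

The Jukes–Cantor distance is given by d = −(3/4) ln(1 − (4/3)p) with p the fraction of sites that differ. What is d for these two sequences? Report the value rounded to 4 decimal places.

0.3538

The sequences differ at positions 3 (T/C), 6 (C/T), 8 (A/T), 9 (C/T), 11 (T/A), 16 (G/T), 21 (C/G), 22 (A/G), 28 (T/C), 34 (T/A), 37 (T/G).
p = 11/39 = 0.282051.
d = −0.75 · ln(1 − (4/3)·0.282051) = −0.75 · ln(0.623932) = −0.75 · (-0.471714) = 0.3538.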